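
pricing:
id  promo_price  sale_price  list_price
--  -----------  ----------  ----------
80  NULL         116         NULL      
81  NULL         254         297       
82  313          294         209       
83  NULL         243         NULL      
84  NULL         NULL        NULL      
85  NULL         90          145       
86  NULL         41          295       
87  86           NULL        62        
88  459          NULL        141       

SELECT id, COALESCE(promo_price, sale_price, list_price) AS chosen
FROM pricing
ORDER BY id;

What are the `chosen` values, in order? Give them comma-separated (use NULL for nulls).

id=80: promo_price=NULL, sale_price=116 → 116
id=81: promo_price=NULL, sale_price=254 → 254
id=82: promo_price=313 → 313
id=83: promo_price=NULL, sale_price=243 → 243
id=84: promo_price=NULL, sale_price=NULL, list_price=NULL (all NULL) → NULL
id=85: promo_price=NULL, sale_price=90 → 90
id=86: promo_price=NULL, sale_price=41 → 41
id=87: promo_price=86 → 86
id=88: promo_price=459 → 459

116, 254, 313, 243, NULL, 90, 41, 86, 459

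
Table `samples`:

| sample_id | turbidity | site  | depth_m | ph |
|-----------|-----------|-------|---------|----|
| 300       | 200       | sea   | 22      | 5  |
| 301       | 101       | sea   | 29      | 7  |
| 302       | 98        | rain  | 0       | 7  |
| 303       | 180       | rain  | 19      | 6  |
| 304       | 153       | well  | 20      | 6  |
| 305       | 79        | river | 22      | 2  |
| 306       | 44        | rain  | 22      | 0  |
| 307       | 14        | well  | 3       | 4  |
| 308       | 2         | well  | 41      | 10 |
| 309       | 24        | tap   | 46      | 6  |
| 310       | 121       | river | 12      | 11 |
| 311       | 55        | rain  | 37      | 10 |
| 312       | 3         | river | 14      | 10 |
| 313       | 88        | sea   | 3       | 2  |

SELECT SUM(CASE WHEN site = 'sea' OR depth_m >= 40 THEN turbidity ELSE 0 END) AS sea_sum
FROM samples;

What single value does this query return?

415

sample_id=300: ✓ → 200
sample_id=301: ✓ → 101
sample_id=302: ✗
sample_id=303: ✗
sample_id=304: ✗
sample_id=305: ✗
sample_id=306: ✗
sample_id=307: ✗
sample_id=308: ✓ → 2
sample_id=309: ✓ → 24
sample_id=310: ✗
sample_id=311: ✗
sample_id=312: ✗
sample_id=313: ✓ → 88
sea_sum = 200 + 101 + 2 + 24 + 88 = 415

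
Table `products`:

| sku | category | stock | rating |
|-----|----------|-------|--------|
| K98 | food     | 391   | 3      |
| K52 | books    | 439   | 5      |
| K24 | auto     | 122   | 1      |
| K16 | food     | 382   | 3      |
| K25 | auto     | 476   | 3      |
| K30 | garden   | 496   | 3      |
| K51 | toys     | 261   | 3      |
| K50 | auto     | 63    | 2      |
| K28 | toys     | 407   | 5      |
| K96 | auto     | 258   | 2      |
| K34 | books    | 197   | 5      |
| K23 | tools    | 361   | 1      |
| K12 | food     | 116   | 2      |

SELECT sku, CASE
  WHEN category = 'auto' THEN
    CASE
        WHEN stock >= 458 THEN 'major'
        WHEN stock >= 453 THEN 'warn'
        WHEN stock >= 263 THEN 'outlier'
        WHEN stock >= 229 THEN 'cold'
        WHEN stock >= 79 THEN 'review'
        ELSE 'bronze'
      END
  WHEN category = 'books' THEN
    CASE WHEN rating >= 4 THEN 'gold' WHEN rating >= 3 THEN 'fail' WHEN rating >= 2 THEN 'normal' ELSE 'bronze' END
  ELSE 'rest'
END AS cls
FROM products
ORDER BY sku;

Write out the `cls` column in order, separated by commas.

sku=K12: category='food' → outer ELSE → rest
sku=K16: category='food' → outer ELSE → rest
sku=K23: category='tools' → outer ELSE → rest
sku=K24: category='auto' → inner[stock >= 79] → review
sku=K25: category='auto' → inner[stock >= 458] → major
sku=K28: category='toys' → outer ELSE → rest
sku=K30: category='garden' → outer ELSE → rest
sku=K34: category='books' → inner[rating >= 4] → gold
sku=K50: category='auto' → inner[ELSE] → bronze
sku=K51: category='toys' → outer ELSE → rest
sku=K52: category='books' → inner[rating >= 4] → gold
sku=K96: category='auto' → inner[stock >= 229] → cold
sku=K98: category='food' → outer ELSE → rest

rest, rest, rest, review, major, rest, rest, gold, bronze, rest, gold, cold, rest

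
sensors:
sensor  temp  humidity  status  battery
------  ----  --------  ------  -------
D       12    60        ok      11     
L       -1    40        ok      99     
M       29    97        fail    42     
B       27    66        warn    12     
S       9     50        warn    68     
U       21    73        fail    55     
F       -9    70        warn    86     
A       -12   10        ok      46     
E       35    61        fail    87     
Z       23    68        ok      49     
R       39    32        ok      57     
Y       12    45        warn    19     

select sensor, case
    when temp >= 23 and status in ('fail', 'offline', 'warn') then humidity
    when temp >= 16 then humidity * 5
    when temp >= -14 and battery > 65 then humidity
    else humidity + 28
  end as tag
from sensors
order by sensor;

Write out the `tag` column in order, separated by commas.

38, 66, 88, 61, 70, 40, 97, 160, 50, 365, 73, 340

sensor=A: ELSE → 38
sensor=B: temp >= 23 and status in ('fail', 'offline', 'warn') → 66
sensor=D: ELSE → 88
sensor=E: temp >= 23 and status in ('fail', 'offline', 'warn') → 61
sensor=F: temp >= -14 and battery > 65 → 70
sensor=L: temp >= -14 and battery > 65 → 40
sensor=M: temp >= 23 and status in ('fail', 'offline', 'warn') → 97
sensor=R: temp >= 16 → 160
sensor=S: temp >= -14 and battery > 65 → 50
sensor=U: temp >= 16 → 365
sensor=Y: ELSE → 73
sensor=Z: temp >= 16 → 340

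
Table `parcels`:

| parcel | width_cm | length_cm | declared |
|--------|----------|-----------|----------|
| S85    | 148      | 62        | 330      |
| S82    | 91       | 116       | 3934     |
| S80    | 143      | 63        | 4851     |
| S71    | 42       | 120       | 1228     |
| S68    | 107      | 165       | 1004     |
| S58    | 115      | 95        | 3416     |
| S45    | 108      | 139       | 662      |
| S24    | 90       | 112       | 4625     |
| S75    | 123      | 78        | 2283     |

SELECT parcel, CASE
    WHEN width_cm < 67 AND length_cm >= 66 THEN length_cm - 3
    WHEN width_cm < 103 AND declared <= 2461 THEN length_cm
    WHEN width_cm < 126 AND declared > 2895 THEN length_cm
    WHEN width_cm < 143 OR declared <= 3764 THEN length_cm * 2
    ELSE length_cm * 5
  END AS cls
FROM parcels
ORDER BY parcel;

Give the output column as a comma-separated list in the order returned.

112, 278, 95, 330, 117, 156, 315, 116, 124

parcel=S24: width_cm < 126 AND declared > 2895 → 112
parcel=S45: width_cm < 143 OR declared <= 3764 → 278
parcel=S58: width_cm < 126 AND declared > 2895 → 95
parcel=S68: width_cm < 143 OR declared <= 3764 → 330
parcel=S71: width_cm < 67 AND length_cm >= 66 → 117
parcel=S75: width_cm < 143 OR declared <= 3764 → 156
parcel=S80: ELSE → 315
parcel=S82: width_cm < 126 AND declared > 2895 → 116
parcel=S85: width_cm < 143 OR declared <= 3764 → 124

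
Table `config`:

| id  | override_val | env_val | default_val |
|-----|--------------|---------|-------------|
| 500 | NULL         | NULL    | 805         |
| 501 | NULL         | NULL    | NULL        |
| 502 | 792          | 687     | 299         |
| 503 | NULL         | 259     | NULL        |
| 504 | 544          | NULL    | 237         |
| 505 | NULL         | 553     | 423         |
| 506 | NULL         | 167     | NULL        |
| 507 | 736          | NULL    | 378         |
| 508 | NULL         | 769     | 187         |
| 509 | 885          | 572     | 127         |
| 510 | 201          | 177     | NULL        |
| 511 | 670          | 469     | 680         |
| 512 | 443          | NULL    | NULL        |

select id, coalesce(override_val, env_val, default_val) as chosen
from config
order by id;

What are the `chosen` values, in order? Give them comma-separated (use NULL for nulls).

805, NULL, 792, 259, 544, 553, 167, 736, 769, 885, 201, 670, 443

id=500: override_val=NULL, env_val=NULL, default_val=805 → 805
id=501: override_val=NULL, env_val=NULL, default_val=NULL (all NULL) → NULL
id=502: override_val=792 → 792
id=503: override_val=NULL, env_val=259 → 259
id=504: override_val=544 → 544
id=505: override_val=NULL, env_val=553 → 553
id=506: override_val=NULL, env_val=167 → 167
id=507: override_val=736 → 736
id=508: override_val=NULL, env_val=769 → 769
id=509: override_val=885 → 885
id=510: override_val=201 → 201
id=511: override_val=670 → 670
id=512: override_val=443 → 443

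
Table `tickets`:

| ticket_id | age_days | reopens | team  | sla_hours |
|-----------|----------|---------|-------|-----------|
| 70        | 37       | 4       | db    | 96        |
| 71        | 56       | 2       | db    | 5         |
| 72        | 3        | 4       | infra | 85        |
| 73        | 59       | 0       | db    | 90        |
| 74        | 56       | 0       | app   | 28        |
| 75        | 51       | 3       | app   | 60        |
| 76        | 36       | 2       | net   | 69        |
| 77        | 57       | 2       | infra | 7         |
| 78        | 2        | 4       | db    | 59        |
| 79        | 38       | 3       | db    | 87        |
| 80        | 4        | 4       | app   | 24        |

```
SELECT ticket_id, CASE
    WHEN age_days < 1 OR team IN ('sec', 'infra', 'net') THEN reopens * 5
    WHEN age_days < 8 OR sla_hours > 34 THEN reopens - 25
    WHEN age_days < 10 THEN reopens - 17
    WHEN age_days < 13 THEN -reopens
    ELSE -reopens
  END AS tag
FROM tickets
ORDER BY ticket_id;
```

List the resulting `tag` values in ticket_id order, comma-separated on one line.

-21, -2, 20, -25, 0, -22, 10, 10, -21, -22, -21

ticket_id=70: age_days < 8 OR sla_hours > 34 → -21
ticket_id=71: ELSE → -2
ticket_id=72: age_days < 1 OR team IN ('sec', 'infra', 'net') → 20
ticket_id=73: age_days < 8 OR sla_hours > 34 → -25
ticket_id=74: ELSE → 0
ticket_id=75: age_days < 8 OR sla_hours > 34 → -22
ticket_id=76: age_days < 1 OR team IN ('sec', 'infra', 'net') → 10
ticket_id=77: age_days < 1 OR team IN ('sec', 'infra', 'net') → 10
ticket_id=78: age_days < 8 OR sla_hours > 34 → -21
ticket_id=79: age_days < 8 OR sla_hours > 34 → -22
ticket_id=80: age_days < 8 OR sla_hours > 34 → -21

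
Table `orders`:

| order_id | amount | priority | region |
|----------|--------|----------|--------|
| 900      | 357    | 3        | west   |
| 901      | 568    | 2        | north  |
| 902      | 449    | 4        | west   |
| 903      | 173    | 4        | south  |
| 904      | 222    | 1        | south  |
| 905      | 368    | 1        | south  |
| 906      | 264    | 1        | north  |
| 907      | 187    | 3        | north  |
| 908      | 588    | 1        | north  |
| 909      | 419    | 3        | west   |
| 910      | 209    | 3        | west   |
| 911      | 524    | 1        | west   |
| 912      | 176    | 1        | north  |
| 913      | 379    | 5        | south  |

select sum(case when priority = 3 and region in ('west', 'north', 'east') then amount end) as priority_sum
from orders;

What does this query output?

order_id=900: ✓ → 357
order_id=901: ✗
order_id=902: ✗
order_id=903: ✗
order_id=904: ✗
order_id=905: ✗
order_id=906: ✗
order_id=907: ✓ → 187
order_id=908: ✗
order_id=909: ✓ → 419
order_id=910: ✓ → 209
order_id=911: ✗
order_id=912: ✗
order_id=913: ✗
priority_sum = 357 + 187 + 419 + 209 = 1172

1172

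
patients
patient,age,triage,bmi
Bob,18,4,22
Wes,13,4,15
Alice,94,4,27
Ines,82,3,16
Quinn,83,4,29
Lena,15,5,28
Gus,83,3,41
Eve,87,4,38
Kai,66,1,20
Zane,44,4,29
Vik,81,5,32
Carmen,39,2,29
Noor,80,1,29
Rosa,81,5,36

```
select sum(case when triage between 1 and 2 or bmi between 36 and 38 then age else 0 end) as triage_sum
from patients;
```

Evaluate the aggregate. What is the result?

patient=Bob: ✗
patient=Wes: ✗
patient=Alice: ✗
patient=Ines: ✗
patient=Quinn: ✗
patient=Lena: ✗
patient=Gus: ✗
patient=Eve: ✓ → 87
patient=Kai: ✓ → 66
patient=Zane: ✗
patient=Vik: ✗
patient=Carmen: ✓ → 39
patient=Noor: ✓ → 80
patient=Rosa: ✓ → 81
triage_sum = 87 + 66 + 39 + 80 + 81 = 353

353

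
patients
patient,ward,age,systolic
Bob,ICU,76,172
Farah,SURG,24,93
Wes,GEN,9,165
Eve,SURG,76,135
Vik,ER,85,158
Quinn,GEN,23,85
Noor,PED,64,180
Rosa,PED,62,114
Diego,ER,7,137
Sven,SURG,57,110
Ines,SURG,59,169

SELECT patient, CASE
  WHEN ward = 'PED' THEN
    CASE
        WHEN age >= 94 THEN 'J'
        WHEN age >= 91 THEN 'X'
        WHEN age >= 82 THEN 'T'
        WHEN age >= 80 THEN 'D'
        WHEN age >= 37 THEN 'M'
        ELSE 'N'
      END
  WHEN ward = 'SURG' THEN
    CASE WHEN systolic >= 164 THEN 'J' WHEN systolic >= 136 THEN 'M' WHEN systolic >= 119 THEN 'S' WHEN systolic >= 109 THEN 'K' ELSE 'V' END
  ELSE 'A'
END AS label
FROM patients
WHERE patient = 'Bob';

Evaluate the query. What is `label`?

patient = Bob: ward=ICU, age=76, systolic=172.
ward='ICU' → outer ELSE → A

A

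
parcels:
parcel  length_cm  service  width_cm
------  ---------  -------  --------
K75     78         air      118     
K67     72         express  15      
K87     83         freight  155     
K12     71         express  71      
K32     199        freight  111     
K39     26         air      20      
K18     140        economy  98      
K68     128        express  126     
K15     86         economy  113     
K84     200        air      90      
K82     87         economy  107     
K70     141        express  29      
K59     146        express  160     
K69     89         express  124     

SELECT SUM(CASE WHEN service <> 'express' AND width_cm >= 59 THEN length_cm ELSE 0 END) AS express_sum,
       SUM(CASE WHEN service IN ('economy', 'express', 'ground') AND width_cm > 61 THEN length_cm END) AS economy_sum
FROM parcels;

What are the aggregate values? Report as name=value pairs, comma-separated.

[express_sum: service <> 'express' AND width_cm >= 59]
parcel=K75: ✓ → 78
parcel=K67: ✗
parcel=K87: ✓ → 83
parcel=K12: ✗
parcel=K32: ✓ → 199
parcel=K39: ✗
parcel=K18: ✓ → 140
parcel=K68: ✗
parcel=K15: ✓ → 86
parcel=K84: ✓ → 200
parcel=K82: ✓ → 87
parcel=K70: ✗
parcel=K59: ✗
parcel=K69: ✗
express_sum = 78 + 83 + 199 + 140 + 86 + 200 + 87 = 873
—
[economy_sum: service IN ('economy', 'express', 'ground') AND width_cm > 61]
parcel=K75: ✗
parcel=K67: ✗
parcel=K87: ✗
parcel=K12: ✓ → 71
parcel=K32: ✗
parcel=K39: ✗
parcel=K18: ✓ → 140
parcel=K68: ✓ → 128
parcel=K15: ✓ → 86
parcel=K84: ✗
parcel=K82: ✓ → 87
parcel=K70: ✗
parcel=K59: ✓ → 146
parcel=K69: ✓ → 89
economy_sum = 71 + 140 + 128 + 86 + 87 + 146 + 89 = 747

express_sum=873, economy_sum=747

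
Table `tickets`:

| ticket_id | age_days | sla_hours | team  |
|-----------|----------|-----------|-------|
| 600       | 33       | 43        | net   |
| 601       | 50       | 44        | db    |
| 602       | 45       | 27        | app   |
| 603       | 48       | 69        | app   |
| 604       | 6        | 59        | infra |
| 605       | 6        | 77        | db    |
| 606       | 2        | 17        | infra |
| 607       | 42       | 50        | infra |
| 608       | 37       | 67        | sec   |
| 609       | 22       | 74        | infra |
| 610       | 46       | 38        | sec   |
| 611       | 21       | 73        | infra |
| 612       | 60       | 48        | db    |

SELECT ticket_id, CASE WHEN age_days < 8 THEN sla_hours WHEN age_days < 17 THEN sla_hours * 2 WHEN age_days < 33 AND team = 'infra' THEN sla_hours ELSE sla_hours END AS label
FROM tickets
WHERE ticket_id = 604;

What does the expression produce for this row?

59

ticket_id = 604: age_days=6, sla_hours=59, team=infra.
age_days < 8 → true → 59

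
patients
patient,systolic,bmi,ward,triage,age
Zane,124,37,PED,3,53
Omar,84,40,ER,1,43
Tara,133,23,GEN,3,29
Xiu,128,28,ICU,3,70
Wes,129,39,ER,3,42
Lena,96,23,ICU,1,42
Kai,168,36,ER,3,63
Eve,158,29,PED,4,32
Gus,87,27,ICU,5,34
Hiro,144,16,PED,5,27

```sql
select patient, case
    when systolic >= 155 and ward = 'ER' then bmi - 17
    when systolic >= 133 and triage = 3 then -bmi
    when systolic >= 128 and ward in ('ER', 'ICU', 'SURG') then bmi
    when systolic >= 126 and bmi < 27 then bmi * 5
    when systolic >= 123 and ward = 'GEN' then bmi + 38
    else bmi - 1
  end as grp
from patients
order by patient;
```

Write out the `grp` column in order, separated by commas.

patient=Eve: ELSE → 28
patient=Gus: ELSE → 26
patient=Hiro: systolic >= 126 and bmi < 27 → 80
patient=Kai: systolic >= 155 and ward = 'ER' → 19
patient=Lena: ELSE → 22
patient=Omar: ELSE → 39
patient=Tara: systolic >= 133 and triage = 3 → -23
patient=Wes: systolic >= 128 and ward in ('ER', 'ICU', 'SURG') → 39
patient=Xiu: systolic >= 128 and ward in ('ER', 'ICU', 'SURG') → 28
patient=Zane: ELSE → 36

28, 26, 80, 19, 22, 39, -23, 39, 28, 36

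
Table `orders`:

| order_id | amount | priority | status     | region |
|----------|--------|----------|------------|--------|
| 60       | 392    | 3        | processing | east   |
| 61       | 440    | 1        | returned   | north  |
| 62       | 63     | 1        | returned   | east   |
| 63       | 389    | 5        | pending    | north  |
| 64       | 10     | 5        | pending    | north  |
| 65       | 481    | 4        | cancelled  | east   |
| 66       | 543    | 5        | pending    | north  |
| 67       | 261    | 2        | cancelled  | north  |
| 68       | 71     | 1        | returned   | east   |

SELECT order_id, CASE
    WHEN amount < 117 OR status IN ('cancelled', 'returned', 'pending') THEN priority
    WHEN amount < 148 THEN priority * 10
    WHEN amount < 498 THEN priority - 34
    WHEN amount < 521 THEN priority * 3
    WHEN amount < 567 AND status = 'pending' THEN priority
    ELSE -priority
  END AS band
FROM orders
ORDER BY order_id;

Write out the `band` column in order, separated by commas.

order_id=60: amount < 498 → -31
order_id=61: amount < 117 OR status IN ('cancelled', 'returned', 'pending') → 1
order_id=62: amount < 117 OR status IN ('cancelled', 'returned', 'pending') → 1
order_id=63: amount < 117 OR status IN ('cancelled', 'returned', 'pending') → 5
order_id=64: amount < 117 OR status IN ('cancelled', 'returned', 'pending') → 5
order_id=65: amount < 117 OR status IN ('cancelled', 'returned', 'pending') → 4
order_id=66: amount < 117 OR status IN ('cancelled', 'returned', 'pending') → 5
order_id=67: amount < 117 OR status IN ('cancelled', 'returned', 'pending') → 2
order_id=68: amount < 117 OR status IN ('cancelled', 'returned', 'pending') → 1

-31, 1, 1, 5, 5, 4, 5, 2, 1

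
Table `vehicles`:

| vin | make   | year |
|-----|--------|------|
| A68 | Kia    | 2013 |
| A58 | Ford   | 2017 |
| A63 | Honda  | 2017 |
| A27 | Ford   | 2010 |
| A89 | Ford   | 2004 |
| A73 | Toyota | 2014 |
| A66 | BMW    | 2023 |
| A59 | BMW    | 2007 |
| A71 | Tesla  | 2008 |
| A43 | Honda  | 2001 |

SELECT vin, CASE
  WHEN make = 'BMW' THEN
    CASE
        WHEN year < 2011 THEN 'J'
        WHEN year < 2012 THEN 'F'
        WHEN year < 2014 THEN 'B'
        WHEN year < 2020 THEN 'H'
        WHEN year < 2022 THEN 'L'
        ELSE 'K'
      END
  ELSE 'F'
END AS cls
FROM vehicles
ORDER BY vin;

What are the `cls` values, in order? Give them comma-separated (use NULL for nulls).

F, F, F, J, F, K, F, F, F, F

vin=A27: make='Ford' → outer ELSE → F
vin=A43: make='Honda' → outer ELSE → F
vin=A58: make='Ford' → outer ELSE → F
vin=A59: make='BMW' → inner[year < 2011] → J
vin=A63: make='Honda' → outer ELSE → F
vin=A66: make='BMW' → inner[ELSE] → K
vin=A68: make='Kia' → outer ELSE → F
vin=A71: make='Tesla' → outer ELSE → F
vin=A73: make='Toyota' → outer ELSE → F
vin=A89: make='Ford' → outer ELSE → F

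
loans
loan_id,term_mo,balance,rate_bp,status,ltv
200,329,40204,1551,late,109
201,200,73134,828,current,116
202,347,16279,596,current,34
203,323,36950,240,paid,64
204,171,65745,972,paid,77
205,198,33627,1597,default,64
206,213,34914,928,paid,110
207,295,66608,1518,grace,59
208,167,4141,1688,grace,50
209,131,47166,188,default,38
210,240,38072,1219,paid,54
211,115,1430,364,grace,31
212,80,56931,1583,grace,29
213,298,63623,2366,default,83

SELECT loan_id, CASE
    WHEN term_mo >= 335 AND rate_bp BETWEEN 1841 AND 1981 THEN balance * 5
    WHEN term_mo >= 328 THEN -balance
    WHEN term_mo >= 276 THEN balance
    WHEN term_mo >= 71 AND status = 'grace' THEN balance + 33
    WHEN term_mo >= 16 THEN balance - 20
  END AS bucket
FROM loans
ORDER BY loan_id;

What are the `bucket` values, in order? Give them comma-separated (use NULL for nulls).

loan_id=200: term_mo >= 328 → -40204
loan_id=201: term_mo >= 16 → 73114
loan_id=202: term_mo >= 328 → -16279
loan_id=203: term_mo >= 276 → 36950
loan_id=204: term_mo >= 16 → 65725
loan_id=205: term_mo >= 16 → 33607
loan_id=206: term_mo >= 16 → 34894
loan_id=207: term_mo >= 276 → 66608
loan_id=208: term_mo >= 71 AND status = 'grace' → 4174
loan_id=209: term_mo >= 16 → 47146
loan_id=210: term_mo >= 16 → 38052
loan_id=211: term_mo >= 71 AND status = 'grace' → 1463
loan_id=212: term_mo >= 71 AND status = 'grace' → 56964
loan_id=213: term_mo >= 276 → 63623

-40204, 73114, -16279, 36950, 65725, 33607, 34894, 66608, 4174, 47146, 38052, 1463, 56964, 63623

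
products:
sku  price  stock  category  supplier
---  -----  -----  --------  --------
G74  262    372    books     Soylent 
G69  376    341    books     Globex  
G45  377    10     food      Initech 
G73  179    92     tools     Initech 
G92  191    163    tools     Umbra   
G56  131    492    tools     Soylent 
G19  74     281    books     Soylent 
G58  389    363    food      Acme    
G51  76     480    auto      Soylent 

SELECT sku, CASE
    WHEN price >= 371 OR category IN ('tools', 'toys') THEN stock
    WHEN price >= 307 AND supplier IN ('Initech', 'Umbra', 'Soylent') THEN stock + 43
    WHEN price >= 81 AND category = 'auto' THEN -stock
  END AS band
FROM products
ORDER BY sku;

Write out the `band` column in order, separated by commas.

NULL, 10, NULL, 492, 363, 341, 92, NULL, 163

sku=G19: (no match → NULL) → NULL
sku=G45: price >= 371 OR category IN ('tools', 'toys') → 10
sku=G51: (no match → NULL) → NULL
sku=G56: price >= 371 OR category IN ('tools', 'toys') → 492
sku=G58: price >= 371 OR category IN ('tools', 'toys') → 363
sku=G69: price >= 371 OR category IN ('tools', 'toys') → 341
sku=G73: price >= 371 OR category IN ('tools', 'toys') → 92
sku=G74: (no match → NULL) → NULL
sku=G92: price >= 371 OR category IN ('tools', 'toys') → 163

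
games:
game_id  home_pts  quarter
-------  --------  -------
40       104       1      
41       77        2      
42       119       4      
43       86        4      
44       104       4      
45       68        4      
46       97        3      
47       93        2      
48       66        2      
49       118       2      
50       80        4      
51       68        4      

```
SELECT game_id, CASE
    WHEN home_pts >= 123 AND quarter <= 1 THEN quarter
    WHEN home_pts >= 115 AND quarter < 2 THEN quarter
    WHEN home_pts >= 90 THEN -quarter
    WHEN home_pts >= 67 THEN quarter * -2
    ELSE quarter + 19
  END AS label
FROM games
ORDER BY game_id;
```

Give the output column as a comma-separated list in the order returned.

-1, -4, -4, -8, -4, -8, -3, -2, 21, -2, -8, -8

game_id=40: home_pts >= 90 → -1
game_id=41: home_pts >= 67 → -4
game_id=42: home_pts >= 90 → -4
game_id=43: home_pts >= 67 → -8
game_id=44: home_pts >= 90 → -4
game_id=45: home_pts >= 67 → -8
game_id=46: home_pts >= 90 → -3
game_id=47: home_pts >= 90 → -2
game_id=48: ELSE → 21
game_id=49: home_pts >= 90 → -2
game_id=50: home_pts >= 67 → -8
game_id=51: home_pts >= 67 → -8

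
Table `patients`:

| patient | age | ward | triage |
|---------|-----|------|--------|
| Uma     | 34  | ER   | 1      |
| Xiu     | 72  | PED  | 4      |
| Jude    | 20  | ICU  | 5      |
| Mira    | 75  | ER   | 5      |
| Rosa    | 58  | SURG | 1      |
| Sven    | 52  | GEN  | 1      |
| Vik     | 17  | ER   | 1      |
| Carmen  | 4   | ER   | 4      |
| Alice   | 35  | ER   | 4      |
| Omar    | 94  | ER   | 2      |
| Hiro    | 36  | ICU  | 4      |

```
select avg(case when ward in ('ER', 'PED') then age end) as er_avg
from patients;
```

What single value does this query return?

patient=Uma: ✓ → 34
patient=Xiu: ✓ → 72
patient=Jude: ✗
patient=Mira: ✓ → 75
patient=Rosa: ✗
patient=Sven: ✗
patient=Vik: ✓ → 17
patient=Carmen: ✓ → 4
patient=Alice: ✓ → 35
patient=Omar: ✓ → 94
patient=Hiro: ✗
er_avg = (34 + 72 + 75 + 17 + 4 + 35 + 94) / 7 = 47.2857142857

47.2857142857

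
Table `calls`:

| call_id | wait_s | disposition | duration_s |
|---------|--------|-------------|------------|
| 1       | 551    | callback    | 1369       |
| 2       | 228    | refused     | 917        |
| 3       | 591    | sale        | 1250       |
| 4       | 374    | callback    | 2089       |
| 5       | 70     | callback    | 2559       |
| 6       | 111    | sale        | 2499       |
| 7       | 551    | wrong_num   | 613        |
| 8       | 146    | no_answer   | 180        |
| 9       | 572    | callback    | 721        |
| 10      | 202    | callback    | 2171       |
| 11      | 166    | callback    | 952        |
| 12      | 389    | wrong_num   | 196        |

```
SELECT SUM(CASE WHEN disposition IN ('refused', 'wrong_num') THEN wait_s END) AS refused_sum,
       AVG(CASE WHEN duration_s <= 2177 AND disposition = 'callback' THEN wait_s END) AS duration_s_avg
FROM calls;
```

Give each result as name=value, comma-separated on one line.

refused_sum=1168, duration_s_avg=373

[refused_sum: disposition IN ('refused', 'wrong_num')]
call_id=1: ✗
call_id=2: ✓ → 228
call_id=3: ✗
call_id=4: ✗
call_id=5: ✗
call_id=6: ✗
call_id=7: ✓ → 551
call_id=8: ✗
call_id=9: ✗
call_id=10: ✗
call_id=11: ✗
call_id=12: ✓ → 389
refused_sum = 228 + 551 + 389 = 1168
—
[duration_s_avg: duration_s <= 2177 AND disposition = 'callback']
call_id=1: ✓ → 551
call_id=2: ✗
call_id=3: ✗
call_id=4: ✓ → 374
call_id=5: ✗
call_id=6: ✗
call_id=7: ✗
call_id=8: ✗
call_id=9: ✓ → 572
call_id=10: ✓ → 202
call_id=11: ✓ → 166
call_id=12: ✗
duration_s_avg = (551 + 374 + 572 + 202 + 166) / 5 = 373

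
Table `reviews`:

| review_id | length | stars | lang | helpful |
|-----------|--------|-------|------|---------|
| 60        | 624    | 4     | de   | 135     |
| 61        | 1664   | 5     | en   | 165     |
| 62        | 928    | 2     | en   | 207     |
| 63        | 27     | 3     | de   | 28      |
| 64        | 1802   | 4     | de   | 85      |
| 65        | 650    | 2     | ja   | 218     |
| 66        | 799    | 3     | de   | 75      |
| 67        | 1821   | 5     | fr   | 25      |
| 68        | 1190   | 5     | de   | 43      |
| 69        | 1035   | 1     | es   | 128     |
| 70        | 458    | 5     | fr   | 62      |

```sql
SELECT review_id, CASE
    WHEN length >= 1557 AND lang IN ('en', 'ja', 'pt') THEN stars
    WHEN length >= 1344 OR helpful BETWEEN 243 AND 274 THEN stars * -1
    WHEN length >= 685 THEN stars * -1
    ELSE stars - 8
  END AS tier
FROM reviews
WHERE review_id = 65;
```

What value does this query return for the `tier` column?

review_id = 65: length=650, stars=2, lang=ja, helpful=218.
length >= 1557 AND lang IN ('en', 'ja', 'pt') → false
length >= 1344 OR helpful BETWEEN 243 AND 274 → false
length >= 685 → false
No prior WHEN matched → ELSE → -6

-6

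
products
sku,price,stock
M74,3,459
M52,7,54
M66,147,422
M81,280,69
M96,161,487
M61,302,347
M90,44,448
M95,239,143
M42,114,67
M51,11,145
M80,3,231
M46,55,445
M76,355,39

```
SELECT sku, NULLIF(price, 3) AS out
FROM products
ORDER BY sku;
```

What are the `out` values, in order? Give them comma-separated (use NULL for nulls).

sku=M42: price=114 vs 3: differ → 114
sku=M46: price=55 vs 3: differ → 55
sku=M51: price=11 vs 3: differ → 11
sku=M52: price=7 vs 3: differ → 7
sku=M61: price=302 vs 3: differ → 302
sku=M66: price=147 vs 3: differ → 147
sku=M74: price=3 vs 3: equal → NULL
sku=M76: price=355 vs 3: differ → 355
sku=M80: price=3 vs 3: equal → NULL
sku=M81: price=280 vs 3: differ → 280
sku=M90: price=44 vs 3: differ → 44
sku=M95: price=239 vs 3: differ → 239
sku=M96: price=161 vs 3: differ → 161

114, 55, 11, 7, 302, 147, NULL, 355, NULL, 280, 44, 239, 161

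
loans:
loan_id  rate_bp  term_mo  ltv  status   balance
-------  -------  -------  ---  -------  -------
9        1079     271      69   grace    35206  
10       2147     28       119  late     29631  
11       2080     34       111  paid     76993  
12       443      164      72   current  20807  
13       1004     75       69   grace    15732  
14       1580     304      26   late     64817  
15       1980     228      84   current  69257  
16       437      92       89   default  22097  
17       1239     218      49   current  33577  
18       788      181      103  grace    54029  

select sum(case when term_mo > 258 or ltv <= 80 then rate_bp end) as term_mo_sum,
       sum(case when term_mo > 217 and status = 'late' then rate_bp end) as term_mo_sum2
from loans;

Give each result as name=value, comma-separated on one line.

[term_mo_sum: term_mo > 258 or ltv <= 80]
loan_id=9: ✓ → 1079
loan_id=10: ✗
loan_id=11: ✗
loan_id=12: ✓ → 443
loan_id=13: ✓ → 1004
loan_id=14: ✓ → 1580
loan_id=15: ✗
loan_id=16: ✗
loan_id=17: ✓ → 1239
loan_id=18: ✗
term_mo_sum = 1079 + 443 + 1004 + 1580 + 1239 = 5345
—
[term_mo_sum2: term_mo > 217 and status = 'late']
loan_id=9: ✗
loan_id=10: ✗
loan_id=11: ✗
loan_id=12: ✗
loan_id=13: ✗
loan_id=14: ✓ → 1580
loan_id=15: ✗
loan_id=16: ✗
loan_id=17: ✗
loan_id=18: ✗
term_mo_sum2 = 1580

term_mo_sum=5345, term_mo_sum2=1580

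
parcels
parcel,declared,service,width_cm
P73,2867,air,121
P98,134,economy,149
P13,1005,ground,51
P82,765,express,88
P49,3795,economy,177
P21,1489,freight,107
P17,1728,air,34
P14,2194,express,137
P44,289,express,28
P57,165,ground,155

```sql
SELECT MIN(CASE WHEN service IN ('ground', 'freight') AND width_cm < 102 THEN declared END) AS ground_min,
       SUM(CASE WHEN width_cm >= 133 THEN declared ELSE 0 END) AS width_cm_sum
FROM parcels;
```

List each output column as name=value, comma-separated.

[ground_min: service IN ('ground', 'freight') AND width_cm < 102]
parcel=P73: ✗
parcel=P98: ✗
parcel=P13: ✓ → 1005
parcel=P82: ✗
parcel=P49: ✗
parcel=P21: ✗
parcel=P17: ✗
parcel=P14: ✗
parcel=P44: ✗
parcel=P57: ✗
ground_min = MIN(1005) = 1005
—
[width_cm_sum: width_cm >= 133]
parcel=P73: ✗
parcel=P98: ✓ → 134
parcel=P13: ✗
parcel=P82: ✗
parcel=P49: ✓ → 3795
parcel=P21: ✗
parcel=P17: ✗
parcel=P14: ✓ → 2194
parcel=P44: ✗
parcel=P57: ✓ → 165
width_cm_sum = 134 + 3795 + 2194 + 165 = 6288

ground_min=1005, width_cm_sum=6288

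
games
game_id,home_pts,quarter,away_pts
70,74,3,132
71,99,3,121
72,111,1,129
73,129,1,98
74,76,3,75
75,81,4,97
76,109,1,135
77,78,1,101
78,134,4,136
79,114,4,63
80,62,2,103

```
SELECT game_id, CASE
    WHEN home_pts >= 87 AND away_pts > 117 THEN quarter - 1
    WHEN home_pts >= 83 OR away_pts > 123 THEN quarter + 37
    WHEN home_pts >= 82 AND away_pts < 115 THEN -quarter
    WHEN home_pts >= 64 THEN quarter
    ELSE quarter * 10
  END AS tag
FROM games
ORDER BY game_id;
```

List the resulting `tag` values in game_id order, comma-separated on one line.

40, 2, 0, 38, 3, 4, 0, 1, 3, 41, 20

game_id=70: home_pts >= 83 OR away_pts > 123 → 40
game_id=71: home_pts >= 87 AND away_pts > 117 → 2
game_id=72: home_pts >= 87 AND away_pts > 117 → 0
game_id=73: home_pts >= 83 OR away_pts > 123 → 38
game_id=74: home_pts >= 64 → 3
game_id=75: home_pts >= 64 → 4
game_id=76: home_pts >= 87 AND away_pts > 117 → 0
game_id=77: home_pts >= 64 → 1
game_id=78: home_pts >= 87 AND away_pts > 117 → 3
game_id=79: home_pts >= 83 OR away_pts > 123 → 41
game_id=80: ELSE → 20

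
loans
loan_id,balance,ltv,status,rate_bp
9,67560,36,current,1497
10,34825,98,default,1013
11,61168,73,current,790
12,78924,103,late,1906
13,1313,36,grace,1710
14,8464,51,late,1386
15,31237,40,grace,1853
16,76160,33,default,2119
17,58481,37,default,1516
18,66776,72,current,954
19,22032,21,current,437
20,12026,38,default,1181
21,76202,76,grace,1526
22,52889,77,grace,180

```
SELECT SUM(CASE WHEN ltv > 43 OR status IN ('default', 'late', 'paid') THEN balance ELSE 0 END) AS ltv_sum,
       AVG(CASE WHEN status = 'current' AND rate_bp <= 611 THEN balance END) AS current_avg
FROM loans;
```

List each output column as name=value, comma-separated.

[ltv_sum: ltv > 43 OR status IN ('default', 'late', 'paid')]
loan_id=9: ✗
loan_id=10: ✓ → 34825
loan_id=11: ✓ → 61168
loan_id=12: ✓ → 78924
loan_id=13: ✗
loan_id=14: ✓ → 8464
loan_id=15: ✗
loan_id=16: ✓ → 76160
loan_id=17: ✓ → 58481
loan_id=18: ✓ → 66776
loan_id=19: ✗
loan_id=20: ✓ → 12026
loan_id=21: ✓ → 76202
loan_id=22: ✓ → 52889
ltv_sum = 34825 + 61168 + 78924 + 8464 + 76160 + 58481 + 66776 + 12026 + 76202 + 52889 = 525915
—
[current_avg: status = 'current' AND rate_bp <= 611]
loan_id=9: ✗
loan_id=10: ✗
loan_id=11: ✗
loan_id=12: ✗
loan_id=13: ✗
loan_id=14: ✗
loan_id=15: ✗
loan_id=16: ✗
loan_id=17: ✗
loan_id=18: ✗
loan_id=19: ✓ → 22032
loan_id=20: ✗
loan_id=21: ✗
loan_id=22: ✗
current_avg = 22032

ltv_sum=525915, current_avg=22032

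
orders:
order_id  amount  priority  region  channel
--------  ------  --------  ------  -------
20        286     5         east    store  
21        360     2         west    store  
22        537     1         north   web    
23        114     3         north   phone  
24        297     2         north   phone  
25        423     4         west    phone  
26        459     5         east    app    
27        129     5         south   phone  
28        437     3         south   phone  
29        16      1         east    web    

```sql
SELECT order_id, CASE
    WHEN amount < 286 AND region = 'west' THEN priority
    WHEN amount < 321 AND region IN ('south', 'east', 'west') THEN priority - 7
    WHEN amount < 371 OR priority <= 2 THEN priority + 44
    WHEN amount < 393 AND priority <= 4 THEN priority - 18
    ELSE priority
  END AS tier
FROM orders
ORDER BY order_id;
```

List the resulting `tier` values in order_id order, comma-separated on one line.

order_id=20: amount < 321 AND region IN ('south', 'east', 'west') → -2
order_id=21: amount < 371 OR priority <= 2 → 46
order_id=22: amount < 371 OR priority <= 2 → 45
order_id=23: amount < 371 OR priority <= 2 → 47
order_id=24: amount < 371 OR priority <= 2 → 46
order_id=25: ELSE → 4
order_id=26: ELSE → 5
order_id=27: amount < 321 AND region IN ('south', 'east', 'west') → -2
order_id=28: ELSE → 3
order_id=29: amount < 321 AND region IN ('south', 'east', 'west') → -6

-2, 46, 45, 47, 46, 4, 5, -2, 3, -6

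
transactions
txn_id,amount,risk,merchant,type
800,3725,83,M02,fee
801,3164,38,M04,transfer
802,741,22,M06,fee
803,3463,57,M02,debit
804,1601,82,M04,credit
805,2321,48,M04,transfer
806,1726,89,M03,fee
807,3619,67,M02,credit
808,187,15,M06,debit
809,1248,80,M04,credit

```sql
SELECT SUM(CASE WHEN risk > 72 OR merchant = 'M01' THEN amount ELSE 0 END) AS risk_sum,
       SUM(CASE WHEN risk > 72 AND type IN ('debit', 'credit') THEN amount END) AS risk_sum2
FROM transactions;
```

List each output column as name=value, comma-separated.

risk_sum=8300, risk_sum2=2849

[risk_sum: risk > 72 OR merchant = 'M01']
txn_id=800: ✓ → 3725
txn_id=801: ✗
txn_id=802: ✗
txn_id=803: ✗
txn_id=804: ✓ → 1601
txn_id=805: ✗
txn_id=806: ✓ → 1726
txn_id=807: ✗
txn_id=808: ✗
txn_id=809: ✓ → 1248
risk_sum = 3725 + 1601 + 1726 + 1248 = 8300
—
[risk_sum2: risk > 72 AND type IN ('debit', 'credit')]
txn_id=800: ✗
txn_id=801: ✗
txn_id=802: ✗
txn_id=803: ✗
txn_id=804: ✓ → 1601
txn_id=805: ✗
txn_id=806: ✗
txn_id=807: ✗
txn_id=808: ✗
txn_id=809: ✓ → 1248
risk_sum2 = 1601 + 1248 = 2849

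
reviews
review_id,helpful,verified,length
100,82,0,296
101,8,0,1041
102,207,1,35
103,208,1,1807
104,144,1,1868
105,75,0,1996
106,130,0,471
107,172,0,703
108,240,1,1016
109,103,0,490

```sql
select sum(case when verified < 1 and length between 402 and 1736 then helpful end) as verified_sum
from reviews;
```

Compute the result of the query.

413

review_id=100: ✗
review_id=101: ✓ → 8
review_id=102: ✗
review_id=103: ✗
review_id=104: ✗
review_id=105: ✗
review_id=106: ✓ → 130
review_id=107: ✓ → 172
review_id=108: ✗
review_id=109: ✓ → 103
verified_sum = 8 + 130 + 172 + 103 = 413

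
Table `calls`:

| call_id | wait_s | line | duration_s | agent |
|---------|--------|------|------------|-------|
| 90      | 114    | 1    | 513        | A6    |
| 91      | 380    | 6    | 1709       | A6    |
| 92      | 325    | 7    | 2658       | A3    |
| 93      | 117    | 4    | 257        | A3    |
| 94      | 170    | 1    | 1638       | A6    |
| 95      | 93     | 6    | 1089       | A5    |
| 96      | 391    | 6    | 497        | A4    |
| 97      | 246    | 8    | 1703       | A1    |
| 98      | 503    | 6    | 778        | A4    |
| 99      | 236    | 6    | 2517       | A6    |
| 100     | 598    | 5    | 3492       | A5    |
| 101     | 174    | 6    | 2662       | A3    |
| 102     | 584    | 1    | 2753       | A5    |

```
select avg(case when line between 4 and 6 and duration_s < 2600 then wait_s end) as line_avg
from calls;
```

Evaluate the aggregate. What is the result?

286.6666666667

call_id=90: ✗
call_id=91: ✓ → 380
call_id=92: ✗
call_id=93: ✓ → 117
call_id=94: ✗
call_id=95: ✓ → 93
call_id=96: ✓ → 391
call_id=97: ✗
call_id=98: ✓ → 503
call_id=99: ✓ → 236
call_id=100: ✗
call_id=101: ✗
call_id=102: ✗
line_avg = (380 + 117 + 93 + 391 + 503 + 236) / 6 = 286.6666666667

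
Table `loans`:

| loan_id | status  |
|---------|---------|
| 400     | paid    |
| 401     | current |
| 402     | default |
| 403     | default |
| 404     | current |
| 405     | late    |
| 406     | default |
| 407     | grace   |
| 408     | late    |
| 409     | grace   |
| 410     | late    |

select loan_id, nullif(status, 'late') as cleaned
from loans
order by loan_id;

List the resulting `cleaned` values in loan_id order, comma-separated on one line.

loan_id=400: status=paid vs late: differ → paid
loan_id=401: status=current vs late: differ → current
loan_id=402: status=default vs late: differ → default
loan_id=403: status=default vs late: differ → default
loan_id=404: status=current vs late: differ → current
loan_id=405: status=late vs late: equal → NULL
loan_id=406: status=default vs late: differ → default
loan_id=407: status=grace vs late: differ → grace
loan_id=408: status=late vs late: equal → NULL
loan_id=409: status=grace vs late: differ → grace
loan_id=410: status=late vs late: equal → NULL

paid, current, default, default, current, NULL, default, grace, NULL, grace, NULL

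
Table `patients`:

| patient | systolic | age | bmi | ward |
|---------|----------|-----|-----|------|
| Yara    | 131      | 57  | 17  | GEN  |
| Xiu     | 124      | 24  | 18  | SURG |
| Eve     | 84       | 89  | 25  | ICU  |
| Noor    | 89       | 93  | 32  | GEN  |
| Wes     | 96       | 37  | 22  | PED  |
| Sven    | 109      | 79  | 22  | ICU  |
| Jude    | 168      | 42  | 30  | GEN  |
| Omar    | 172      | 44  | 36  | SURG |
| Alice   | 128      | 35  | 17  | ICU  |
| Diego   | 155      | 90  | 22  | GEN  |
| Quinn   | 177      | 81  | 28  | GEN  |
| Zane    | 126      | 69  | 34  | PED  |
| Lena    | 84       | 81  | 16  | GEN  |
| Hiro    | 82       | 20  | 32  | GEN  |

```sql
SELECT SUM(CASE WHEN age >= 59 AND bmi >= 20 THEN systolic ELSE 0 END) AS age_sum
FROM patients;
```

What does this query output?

740

patient=Yara: ✗
patient=Xiu: ✗
patient=Eve: ✓ → 84
patient=Noor: ✓ → 89
patient=Wes: ✗
patient=Sven: ✓ → 109
patient=Jude: ✗
patient=Omar: ✗
patient=Alice: ✗
patient=Diego: ✓ → 155
patient=Quinn: ✓ → 177
patient=Zane: ✓ → 126
patient=Lena: ✗
patient=Hiro: ✗
age_sum = 84 + 89 + 109 + 155 + 177 + 126 = 740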